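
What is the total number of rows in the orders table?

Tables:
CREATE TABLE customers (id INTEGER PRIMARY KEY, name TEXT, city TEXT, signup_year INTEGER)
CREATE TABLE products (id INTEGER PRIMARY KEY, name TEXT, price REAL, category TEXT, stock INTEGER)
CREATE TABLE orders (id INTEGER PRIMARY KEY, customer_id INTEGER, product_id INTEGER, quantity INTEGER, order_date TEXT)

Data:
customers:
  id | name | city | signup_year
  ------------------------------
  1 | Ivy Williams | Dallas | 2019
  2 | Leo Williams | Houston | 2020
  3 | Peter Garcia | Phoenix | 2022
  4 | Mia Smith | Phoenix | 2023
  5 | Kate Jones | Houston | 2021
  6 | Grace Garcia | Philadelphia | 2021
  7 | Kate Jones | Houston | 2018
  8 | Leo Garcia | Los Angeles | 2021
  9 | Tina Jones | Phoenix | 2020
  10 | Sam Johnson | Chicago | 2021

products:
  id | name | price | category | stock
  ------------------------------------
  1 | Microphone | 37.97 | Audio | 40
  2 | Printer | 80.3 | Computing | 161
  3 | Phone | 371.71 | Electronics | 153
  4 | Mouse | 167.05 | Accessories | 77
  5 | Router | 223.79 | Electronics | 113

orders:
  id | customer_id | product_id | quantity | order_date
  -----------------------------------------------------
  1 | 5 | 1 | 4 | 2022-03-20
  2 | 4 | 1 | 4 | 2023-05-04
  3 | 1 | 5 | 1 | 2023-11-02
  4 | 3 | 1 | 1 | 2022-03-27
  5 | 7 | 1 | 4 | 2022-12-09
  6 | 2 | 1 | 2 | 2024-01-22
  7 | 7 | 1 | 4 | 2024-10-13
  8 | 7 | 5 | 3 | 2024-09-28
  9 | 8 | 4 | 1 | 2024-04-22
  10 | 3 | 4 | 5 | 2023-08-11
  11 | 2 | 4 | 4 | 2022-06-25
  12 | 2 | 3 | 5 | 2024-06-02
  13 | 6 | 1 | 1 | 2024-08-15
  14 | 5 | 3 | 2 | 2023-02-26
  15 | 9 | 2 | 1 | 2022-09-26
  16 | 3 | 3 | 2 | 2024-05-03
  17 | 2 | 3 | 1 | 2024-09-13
SELECT COUNT(*) FROM orders

Execution result:
17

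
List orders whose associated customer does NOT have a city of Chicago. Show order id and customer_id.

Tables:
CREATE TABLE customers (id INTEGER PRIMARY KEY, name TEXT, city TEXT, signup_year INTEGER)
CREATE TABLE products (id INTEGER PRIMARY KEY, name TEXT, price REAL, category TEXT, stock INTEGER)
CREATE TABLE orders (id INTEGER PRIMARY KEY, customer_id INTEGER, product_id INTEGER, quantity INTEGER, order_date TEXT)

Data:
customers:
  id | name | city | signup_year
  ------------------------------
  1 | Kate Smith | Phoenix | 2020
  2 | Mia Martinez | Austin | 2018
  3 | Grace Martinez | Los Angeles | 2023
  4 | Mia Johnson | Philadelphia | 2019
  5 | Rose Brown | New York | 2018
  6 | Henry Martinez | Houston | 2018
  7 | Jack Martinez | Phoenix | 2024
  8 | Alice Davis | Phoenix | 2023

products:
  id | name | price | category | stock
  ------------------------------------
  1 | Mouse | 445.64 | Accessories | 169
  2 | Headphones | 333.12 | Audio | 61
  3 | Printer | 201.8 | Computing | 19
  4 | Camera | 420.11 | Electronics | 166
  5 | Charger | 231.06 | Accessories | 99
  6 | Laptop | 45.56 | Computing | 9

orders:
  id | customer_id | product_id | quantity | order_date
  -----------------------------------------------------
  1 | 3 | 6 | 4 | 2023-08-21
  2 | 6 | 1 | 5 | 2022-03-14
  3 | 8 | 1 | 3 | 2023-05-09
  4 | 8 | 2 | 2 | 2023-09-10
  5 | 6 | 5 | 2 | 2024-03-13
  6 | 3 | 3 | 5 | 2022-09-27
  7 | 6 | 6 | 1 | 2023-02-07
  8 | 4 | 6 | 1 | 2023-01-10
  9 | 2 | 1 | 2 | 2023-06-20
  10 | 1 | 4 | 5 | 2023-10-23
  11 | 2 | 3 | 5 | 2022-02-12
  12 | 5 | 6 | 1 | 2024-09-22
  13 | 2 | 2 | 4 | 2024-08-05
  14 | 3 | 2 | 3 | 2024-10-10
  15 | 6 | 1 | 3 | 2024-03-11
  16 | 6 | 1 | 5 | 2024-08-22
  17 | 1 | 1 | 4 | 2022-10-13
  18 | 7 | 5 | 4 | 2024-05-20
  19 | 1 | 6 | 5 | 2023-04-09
SELECT id, customer_id FROM orders WHERE customer_id NOT IN (SELECT id FROM customers WHERE city = 'Chicago')

Execution result:
id | customer_id
1 | 3
2 | 6
3 | 8
4 | 8
5 | 6
6 | 3
7 | 6
8 | 4
9 | 2
10 | 1
11 | 2
12 | 5
13 | 2
14 | 3
15 | 6
16 | 6
17 | 1
18 | 7
19 | 1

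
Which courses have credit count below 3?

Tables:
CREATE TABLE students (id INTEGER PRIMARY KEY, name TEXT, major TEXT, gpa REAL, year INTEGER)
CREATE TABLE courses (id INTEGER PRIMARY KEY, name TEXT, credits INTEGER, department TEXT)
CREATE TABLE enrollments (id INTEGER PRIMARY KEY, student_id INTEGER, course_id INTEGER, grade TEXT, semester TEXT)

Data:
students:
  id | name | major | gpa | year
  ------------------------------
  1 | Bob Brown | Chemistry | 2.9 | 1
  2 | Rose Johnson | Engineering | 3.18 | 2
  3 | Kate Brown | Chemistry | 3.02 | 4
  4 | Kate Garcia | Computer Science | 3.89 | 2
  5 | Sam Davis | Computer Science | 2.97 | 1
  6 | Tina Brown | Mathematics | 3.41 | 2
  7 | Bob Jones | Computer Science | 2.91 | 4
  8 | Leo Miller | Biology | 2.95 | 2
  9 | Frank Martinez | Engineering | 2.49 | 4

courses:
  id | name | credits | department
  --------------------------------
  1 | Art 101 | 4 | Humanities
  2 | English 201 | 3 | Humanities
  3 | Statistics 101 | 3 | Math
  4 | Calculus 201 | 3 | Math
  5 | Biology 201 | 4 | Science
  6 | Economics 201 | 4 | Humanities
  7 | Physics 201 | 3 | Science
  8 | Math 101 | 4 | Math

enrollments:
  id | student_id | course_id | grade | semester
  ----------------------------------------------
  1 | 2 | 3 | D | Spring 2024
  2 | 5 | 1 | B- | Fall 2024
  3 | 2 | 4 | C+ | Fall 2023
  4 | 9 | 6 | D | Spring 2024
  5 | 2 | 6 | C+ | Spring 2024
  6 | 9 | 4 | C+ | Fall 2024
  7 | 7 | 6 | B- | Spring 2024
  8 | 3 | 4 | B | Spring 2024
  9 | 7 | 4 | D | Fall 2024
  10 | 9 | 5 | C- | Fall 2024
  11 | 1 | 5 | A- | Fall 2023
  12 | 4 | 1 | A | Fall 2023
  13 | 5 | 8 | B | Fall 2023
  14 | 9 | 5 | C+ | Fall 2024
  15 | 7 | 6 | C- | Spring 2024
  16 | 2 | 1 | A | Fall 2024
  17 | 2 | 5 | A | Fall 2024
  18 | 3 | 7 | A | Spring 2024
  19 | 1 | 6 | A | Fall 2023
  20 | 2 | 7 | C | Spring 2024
SELECT name, credits FROM courses WHERE credits < 3

Execution result:
(no rows)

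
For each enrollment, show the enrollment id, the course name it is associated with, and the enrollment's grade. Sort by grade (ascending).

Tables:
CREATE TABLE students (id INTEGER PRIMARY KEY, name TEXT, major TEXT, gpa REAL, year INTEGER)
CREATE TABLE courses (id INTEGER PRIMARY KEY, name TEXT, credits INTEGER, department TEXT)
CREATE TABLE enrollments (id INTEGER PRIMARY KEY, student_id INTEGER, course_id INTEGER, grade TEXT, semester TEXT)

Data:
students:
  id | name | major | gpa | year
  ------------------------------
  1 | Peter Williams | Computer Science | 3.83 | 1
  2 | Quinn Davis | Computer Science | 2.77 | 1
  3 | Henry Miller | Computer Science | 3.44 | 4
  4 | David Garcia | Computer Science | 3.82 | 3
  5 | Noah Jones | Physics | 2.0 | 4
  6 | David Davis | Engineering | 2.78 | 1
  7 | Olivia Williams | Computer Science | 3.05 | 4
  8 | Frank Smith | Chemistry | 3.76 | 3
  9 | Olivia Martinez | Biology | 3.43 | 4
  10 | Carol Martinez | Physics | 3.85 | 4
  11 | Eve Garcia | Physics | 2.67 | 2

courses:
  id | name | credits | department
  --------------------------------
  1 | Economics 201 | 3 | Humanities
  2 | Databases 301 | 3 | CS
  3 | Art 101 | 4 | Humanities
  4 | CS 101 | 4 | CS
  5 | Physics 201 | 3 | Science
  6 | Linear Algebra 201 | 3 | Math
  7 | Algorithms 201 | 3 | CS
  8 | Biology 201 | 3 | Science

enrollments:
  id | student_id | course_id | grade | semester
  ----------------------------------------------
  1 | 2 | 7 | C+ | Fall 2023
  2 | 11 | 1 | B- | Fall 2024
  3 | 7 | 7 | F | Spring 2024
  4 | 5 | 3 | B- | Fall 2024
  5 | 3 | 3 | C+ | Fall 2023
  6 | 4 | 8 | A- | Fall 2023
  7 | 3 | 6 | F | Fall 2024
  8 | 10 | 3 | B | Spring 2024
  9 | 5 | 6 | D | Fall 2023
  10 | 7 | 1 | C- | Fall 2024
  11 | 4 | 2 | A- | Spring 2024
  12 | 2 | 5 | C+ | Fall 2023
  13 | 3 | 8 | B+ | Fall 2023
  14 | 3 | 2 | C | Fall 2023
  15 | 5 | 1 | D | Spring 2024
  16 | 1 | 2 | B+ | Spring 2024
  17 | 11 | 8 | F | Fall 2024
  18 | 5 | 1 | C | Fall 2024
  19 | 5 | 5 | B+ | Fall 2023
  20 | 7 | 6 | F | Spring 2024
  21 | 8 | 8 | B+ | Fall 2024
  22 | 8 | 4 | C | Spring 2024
SELECT c.id, p.name AS course, c.grade FROM enrollments c JOIN courses p ON c.course_id = p.id ORDER BY c.grade ASC

Execution result:
id | course | grade
6 | Biology 201 | A-
11 | Databases 301 | A-
8 | Art 101 | B
13 | Biology 201 | B+
16 | Databases 301 | B+
19 | Physics 201 | B+
21 | Biology 201 | B+
2 | Economics 201 | B-
4 | Art 101 | B-
14 | Databases 301 | C
18 | Economics 201 | C
22 | CS 101 | C
1 | Algorithms 201 | C+
5 | Art 101 | C+
12 | Physics 201 | C+
10 | Economics 201 | C-
9 | Linear Algebra 201 | D
15 | Economics 201 | D
3 | Algorithms 201 | F
7 | Linear Algebra 201 | F
17 | Biology 201 | F
20 | Linear Algebra 201 | F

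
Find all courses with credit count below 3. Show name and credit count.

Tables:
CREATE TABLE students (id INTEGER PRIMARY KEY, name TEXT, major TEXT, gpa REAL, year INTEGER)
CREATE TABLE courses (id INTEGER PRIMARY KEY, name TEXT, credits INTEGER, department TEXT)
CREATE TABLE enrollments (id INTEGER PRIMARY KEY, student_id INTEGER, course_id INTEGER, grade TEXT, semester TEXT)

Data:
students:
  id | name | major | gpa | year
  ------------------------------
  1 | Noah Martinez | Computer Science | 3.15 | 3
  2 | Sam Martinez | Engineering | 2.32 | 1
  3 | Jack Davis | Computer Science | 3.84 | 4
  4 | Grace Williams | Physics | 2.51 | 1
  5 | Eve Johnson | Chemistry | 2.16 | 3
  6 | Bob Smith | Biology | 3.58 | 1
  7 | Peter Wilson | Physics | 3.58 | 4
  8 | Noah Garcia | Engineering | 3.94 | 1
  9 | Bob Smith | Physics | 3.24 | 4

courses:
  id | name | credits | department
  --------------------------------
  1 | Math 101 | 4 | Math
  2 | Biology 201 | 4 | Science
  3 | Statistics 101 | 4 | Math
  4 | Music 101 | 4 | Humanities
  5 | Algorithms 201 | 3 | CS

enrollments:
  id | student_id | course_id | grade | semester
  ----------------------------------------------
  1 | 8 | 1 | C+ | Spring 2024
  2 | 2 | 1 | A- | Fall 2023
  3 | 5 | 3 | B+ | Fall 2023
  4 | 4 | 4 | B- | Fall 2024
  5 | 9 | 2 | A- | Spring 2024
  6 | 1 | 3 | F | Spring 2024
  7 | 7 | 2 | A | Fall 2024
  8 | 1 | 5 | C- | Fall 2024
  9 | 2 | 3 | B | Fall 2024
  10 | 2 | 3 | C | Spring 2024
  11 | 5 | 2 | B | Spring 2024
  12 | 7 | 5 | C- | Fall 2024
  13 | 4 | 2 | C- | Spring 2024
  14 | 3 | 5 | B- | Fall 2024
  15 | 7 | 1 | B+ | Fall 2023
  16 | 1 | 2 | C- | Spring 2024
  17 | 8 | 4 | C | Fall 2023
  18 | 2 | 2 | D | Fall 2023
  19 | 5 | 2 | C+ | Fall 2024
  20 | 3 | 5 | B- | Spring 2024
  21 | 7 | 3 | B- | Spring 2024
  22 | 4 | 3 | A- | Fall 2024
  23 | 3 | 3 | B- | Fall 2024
SELECT name, credits FROM courses WHERE credits < 3

Execution result:
(no rows)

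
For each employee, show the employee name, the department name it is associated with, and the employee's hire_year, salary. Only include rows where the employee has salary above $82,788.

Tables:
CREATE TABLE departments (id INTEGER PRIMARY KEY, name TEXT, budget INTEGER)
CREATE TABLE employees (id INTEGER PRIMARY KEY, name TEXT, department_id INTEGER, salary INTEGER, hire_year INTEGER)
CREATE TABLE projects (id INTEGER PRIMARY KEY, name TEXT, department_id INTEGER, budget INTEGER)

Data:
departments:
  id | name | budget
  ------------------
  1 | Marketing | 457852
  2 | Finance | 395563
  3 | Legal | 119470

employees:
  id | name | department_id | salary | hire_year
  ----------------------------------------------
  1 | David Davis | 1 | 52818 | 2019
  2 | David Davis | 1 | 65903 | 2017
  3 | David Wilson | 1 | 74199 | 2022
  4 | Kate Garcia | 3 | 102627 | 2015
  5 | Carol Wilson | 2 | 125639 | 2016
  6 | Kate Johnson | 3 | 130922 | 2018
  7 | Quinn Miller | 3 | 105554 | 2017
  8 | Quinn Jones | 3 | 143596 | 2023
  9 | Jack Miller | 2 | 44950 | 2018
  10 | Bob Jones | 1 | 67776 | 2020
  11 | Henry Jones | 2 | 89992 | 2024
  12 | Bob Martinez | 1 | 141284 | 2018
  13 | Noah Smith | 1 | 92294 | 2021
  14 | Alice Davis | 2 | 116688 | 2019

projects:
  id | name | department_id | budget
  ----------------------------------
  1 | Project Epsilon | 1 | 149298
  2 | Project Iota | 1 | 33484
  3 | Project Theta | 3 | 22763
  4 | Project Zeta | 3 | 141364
SELECT c.name, p.name AS department, c.hire_year, c.salary FROM employees c JOIN departments p ON c.department_id = p.id WHERE c.salary > 82788

Execution result:
name | department | hire_year | salary
Kate Garcia | Legal | 2015 | 102627
Carol Wilson | Finance | 2016 | 125639
Kate Johnson | Legal | 2018 | 130922
Quinn Miller | Legal | 2017 | 105554
Quinn Jones | Legal | 2023 | 143596
Henry Jones | Finance | 2024 | 89992
Bob Martinez | Marketing | 2018 | 141284
Noah Smith | Marketing | 2021 | 92294
Alice Davis | Finance | 2019 | 116688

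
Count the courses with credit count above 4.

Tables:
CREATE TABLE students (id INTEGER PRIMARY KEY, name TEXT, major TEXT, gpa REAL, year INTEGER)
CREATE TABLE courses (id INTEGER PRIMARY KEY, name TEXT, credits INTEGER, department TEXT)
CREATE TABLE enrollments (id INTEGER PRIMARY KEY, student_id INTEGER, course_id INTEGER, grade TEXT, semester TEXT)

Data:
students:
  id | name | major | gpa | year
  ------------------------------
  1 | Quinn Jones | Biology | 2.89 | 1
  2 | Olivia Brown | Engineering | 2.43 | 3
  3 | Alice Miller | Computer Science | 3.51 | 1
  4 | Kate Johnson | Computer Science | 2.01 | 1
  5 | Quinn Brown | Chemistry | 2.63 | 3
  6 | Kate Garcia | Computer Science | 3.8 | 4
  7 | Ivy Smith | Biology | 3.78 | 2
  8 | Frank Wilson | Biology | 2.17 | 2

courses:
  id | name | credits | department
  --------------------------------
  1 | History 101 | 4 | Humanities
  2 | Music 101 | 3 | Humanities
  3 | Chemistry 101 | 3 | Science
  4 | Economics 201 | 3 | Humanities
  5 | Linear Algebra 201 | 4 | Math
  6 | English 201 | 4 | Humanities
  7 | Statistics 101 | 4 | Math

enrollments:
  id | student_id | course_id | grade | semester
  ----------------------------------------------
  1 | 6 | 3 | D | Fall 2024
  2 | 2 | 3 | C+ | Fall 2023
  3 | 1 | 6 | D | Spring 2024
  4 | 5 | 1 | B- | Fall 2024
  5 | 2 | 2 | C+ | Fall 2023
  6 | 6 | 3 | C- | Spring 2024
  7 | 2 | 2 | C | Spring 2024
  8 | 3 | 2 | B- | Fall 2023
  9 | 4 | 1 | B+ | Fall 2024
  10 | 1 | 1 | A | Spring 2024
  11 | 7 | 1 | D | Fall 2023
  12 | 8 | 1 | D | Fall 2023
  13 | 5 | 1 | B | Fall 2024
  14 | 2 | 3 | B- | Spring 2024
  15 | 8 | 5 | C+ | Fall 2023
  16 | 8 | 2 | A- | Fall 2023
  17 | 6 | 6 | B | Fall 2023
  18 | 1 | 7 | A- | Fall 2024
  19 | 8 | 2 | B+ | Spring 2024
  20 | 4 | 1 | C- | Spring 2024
SELECT COUNT(*) FROM courses WHERE credits > 4

Execution result:
0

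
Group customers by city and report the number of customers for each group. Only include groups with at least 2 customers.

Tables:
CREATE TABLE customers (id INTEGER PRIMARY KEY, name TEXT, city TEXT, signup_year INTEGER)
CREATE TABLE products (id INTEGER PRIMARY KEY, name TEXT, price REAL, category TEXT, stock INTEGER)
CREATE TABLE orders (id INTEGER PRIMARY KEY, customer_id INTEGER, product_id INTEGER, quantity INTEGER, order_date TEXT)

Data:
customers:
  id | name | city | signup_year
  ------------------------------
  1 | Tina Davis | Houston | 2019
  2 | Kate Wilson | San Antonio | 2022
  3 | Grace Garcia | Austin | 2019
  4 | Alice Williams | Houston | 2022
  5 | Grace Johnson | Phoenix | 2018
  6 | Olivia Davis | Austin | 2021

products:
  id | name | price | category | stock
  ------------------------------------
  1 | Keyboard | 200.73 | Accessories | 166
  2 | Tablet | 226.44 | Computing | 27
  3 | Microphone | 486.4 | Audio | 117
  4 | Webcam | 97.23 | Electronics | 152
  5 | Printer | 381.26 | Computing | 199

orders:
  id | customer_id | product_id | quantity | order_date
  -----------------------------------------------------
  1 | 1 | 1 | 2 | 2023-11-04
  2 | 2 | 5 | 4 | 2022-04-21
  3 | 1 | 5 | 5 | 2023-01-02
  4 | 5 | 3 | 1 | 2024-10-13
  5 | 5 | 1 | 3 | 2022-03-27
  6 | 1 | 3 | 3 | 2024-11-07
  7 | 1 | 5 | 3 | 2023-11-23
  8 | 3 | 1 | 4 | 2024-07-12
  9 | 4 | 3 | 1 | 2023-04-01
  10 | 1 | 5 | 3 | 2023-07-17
SELECT city, COUNT(*) AS n FROM customers GROUP BY city HAVING COUNT(*) >= 2

Execution result:
city | n
Austin | 2
Houston | 2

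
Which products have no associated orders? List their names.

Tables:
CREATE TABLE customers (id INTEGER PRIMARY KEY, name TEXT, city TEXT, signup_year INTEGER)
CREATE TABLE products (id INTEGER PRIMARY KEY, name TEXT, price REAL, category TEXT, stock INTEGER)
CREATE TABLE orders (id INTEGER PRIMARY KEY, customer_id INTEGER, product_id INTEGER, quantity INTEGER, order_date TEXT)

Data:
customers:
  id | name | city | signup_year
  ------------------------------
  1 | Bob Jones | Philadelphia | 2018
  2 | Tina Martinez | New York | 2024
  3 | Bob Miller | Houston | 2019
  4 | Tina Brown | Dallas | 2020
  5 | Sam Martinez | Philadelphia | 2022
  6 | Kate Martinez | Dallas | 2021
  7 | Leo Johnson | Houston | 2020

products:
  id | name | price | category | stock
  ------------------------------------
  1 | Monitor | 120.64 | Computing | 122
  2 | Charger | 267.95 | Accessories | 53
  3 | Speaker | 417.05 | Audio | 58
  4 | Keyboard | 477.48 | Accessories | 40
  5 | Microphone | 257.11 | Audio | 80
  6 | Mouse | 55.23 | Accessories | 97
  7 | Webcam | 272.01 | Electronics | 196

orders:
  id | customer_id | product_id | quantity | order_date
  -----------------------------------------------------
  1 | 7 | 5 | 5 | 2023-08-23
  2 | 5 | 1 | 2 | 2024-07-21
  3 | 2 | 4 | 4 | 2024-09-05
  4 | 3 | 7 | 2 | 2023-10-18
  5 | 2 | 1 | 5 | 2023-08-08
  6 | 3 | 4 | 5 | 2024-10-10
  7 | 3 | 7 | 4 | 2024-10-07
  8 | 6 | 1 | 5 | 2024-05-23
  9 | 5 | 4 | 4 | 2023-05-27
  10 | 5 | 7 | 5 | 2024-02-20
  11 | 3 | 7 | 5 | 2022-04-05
SELECT p.name FROM products p LEFT JOIN orders c ON c.product_id = p.id WHERE c.id IS NULL

Execution result:
name
Charger
Speaker
Mouse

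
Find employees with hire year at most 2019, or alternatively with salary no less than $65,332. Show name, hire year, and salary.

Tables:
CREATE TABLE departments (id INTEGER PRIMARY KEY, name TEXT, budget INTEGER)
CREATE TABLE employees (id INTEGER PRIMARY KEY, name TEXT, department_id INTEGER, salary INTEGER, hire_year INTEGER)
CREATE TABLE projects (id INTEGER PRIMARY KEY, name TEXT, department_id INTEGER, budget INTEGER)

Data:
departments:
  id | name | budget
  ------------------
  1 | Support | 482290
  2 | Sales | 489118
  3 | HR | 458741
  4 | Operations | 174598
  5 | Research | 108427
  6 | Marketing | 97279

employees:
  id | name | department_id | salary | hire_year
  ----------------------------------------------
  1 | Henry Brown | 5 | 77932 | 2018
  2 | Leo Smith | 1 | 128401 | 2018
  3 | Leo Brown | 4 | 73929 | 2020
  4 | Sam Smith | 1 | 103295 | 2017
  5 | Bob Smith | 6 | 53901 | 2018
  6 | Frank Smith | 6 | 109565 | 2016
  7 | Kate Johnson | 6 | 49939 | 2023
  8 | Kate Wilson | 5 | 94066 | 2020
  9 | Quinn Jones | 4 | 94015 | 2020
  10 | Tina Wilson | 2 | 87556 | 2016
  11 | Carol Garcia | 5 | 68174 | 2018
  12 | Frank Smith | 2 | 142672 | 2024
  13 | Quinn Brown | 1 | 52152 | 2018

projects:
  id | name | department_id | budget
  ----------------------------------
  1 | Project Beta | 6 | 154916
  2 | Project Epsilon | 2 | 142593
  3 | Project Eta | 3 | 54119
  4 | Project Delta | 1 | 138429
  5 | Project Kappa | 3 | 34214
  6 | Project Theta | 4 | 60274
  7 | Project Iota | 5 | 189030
SELECT name, hire_year, salary FROM employees WHERE hire_year <= 2019 OR salary >= 65332

Execution result:
name | hire_year | salary
Henry Brown | 2018 | 77932
Leo Smith | 2018 | 128401
Leo Brown | 2020 | 73929
Sam Smith | 2017 | 103295
Bob Smith | 2018 | 53901
Frank Smith | 2016 | 109565
Kate Wilson | 2020 | 94066
Quinn Jones | 2020 | 94015
Tina Wilson | 2016 | 87556
Carol Garcia | 2018 | 68174
Frank Smith | 2024 | 142672
Quinn Brown | 2018 | 52152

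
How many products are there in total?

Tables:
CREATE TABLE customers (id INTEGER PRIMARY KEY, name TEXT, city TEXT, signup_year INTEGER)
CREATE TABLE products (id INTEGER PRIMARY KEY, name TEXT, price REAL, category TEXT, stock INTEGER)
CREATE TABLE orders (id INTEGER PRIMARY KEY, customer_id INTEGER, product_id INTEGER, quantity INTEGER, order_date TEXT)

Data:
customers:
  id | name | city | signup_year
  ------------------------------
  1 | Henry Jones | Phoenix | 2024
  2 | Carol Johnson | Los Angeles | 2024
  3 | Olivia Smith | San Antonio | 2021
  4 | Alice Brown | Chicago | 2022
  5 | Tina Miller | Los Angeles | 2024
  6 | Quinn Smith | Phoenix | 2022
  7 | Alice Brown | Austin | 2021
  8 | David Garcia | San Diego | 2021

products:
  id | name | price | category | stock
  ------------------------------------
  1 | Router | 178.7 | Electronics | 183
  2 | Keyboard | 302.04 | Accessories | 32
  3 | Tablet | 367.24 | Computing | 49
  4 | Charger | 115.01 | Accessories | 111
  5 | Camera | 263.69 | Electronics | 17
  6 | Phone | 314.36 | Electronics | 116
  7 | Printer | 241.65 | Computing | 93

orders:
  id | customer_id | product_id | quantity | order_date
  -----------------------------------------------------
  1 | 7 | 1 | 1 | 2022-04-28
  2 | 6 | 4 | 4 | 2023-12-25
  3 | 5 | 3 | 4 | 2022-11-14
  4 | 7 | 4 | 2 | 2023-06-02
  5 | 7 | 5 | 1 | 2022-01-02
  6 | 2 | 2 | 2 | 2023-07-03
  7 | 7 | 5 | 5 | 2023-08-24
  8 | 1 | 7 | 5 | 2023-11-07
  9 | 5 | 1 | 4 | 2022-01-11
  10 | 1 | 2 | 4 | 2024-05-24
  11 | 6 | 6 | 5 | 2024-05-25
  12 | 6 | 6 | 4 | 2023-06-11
SELECT COUNT(*) FROM products

Execution result:
7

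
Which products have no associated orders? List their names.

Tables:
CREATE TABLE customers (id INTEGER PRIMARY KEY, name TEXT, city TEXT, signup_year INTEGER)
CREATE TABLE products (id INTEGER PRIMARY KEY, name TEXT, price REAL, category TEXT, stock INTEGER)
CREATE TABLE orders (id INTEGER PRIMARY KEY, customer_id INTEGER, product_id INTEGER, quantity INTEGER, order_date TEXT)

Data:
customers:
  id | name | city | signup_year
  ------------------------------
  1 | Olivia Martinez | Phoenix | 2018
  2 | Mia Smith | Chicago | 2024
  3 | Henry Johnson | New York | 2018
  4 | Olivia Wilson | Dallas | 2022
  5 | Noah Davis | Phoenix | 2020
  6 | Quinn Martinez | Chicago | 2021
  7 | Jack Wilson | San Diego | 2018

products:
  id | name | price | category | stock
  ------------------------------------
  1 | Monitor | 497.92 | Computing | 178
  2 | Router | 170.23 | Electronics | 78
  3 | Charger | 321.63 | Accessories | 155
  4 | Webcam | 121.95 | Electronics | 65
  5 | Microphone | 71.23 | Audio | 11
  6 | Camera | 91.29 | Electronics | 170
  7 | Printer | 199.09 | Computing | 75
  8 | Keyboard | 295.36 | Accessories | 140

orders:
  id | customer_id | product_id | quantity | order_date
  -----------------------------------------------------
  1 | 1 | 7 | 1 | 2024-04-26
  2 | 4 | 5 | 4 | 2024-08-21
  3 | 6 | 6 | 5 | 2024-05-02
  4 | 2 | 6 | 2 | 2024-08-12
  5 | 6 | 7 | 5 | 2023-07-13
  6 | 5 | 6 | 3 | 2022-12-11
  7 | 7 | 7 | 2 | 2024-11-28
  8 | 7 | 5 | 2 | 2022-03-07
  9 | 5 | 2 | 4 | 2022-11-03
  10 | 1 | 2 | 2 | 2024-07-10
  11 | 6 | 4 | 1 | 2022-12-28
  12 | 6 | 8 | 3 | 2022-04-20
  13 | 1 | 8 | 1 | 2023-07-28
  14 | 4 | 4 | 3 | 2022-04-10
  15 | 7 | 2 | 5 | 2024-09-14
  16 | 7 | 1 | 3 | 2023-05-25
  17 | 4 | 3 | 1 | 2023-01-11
SELECT p.name FROM products p LEFT JOIN orders c ON c.product_id = p.id WHERE c.id IS NULL

Execution result:
(no rows)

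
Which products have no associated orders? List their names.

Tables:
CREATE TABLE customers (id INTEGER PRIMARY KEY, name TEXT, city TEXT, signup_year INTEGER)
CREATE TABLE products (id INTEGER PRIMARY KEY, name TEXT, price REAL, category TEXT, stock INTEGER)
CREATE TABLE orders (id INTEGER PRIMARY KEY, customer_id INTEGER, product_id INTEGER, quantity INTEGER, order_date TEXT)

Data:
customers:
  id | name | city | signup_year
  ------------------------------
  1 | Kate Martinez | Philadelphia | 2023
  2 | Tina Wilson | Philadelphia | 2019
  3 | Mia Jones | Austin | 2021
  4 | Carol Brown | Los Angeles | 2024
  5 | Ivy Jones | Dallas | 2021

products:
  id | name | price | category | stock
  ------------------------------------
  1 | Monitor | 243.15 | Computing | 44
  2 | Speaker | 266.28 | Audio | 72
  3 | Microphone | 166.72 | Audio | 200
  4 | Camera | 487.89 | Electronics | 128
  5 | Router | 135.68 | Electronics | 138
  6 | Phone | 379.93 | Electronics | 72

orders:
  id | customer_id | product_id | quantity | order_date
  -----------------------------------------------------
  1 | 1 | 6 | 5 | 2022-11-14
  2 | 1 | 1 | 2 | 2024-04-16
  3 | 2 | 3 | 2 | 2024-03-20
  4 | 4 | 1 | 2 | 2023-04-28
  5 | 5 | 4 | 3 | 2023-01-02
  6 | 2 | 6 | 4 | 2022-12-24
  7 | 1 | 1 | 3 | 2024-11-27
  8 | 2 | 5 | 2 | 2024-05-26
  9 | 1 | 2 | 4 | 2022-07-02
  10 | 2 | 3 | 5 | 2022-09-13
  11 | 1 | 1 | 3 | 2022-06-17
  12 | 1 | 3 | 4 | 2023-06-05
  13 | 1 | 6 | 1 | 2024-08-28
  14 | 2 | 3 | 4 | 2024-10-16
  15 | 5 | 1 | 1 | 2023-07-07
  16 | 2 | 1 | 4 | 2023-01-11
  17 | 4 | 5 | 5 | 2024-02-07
SELECT p.name FROM products p LEFT JOIN orders c ON c.product_id = p.id WHERE c.id IS NULL

Execution result:
(no rows)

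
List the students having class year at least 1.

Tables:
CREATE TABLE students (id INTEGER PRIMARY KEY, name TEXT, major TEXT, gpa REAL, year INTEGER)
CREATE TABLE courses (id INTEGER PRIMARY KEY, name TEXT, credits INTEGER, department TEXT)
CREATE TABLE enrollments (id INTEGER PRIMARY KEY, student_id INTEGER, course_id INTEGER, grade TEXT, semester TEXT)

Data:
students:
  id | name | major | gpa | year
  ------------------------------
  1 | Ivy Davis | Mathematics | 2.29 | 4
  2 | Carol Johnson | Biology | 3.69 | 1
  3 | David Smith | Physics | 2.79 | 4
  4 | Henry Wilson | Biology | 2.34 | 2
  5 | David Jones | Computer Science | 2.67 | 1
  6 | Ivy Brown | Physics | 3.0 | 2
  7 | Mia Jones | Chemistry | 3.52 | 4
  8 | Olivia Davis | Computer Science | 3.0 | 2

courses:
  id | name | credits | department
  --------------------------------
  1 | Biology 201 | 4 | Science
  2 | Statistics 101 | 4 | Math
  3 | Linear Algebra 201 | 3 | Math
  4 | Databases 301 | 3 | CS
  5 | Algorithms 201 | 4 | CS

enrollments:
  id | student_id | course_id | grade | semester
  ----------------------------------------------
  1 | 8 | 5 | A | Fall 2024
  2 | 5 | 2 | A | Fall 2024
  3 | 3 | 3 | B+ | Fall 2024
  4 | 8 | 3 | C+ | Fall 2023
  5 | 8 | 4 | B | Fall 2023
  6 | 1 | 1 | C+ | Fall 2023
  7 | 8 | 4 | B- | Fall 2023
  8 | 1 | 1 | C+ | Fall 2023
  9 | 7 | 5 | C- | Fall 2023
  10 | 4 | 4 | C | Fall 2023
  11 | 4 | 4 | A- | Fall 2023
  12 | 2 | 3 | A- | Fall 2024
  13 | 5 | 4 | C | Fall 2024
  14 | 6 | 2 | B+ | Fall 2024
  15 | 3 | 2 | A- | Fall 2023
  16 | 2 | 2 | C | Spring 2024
SELECT name, year FROM students WHERE year >= 1

Execution result:
name | year
Ivy Davis | 4
Carol Johnson | 1
David Smith | 4
Henry Wilson | 2
David Jones | 1
Ivy Brown | 2
Mia Jones | 4
Olivia Davis | 2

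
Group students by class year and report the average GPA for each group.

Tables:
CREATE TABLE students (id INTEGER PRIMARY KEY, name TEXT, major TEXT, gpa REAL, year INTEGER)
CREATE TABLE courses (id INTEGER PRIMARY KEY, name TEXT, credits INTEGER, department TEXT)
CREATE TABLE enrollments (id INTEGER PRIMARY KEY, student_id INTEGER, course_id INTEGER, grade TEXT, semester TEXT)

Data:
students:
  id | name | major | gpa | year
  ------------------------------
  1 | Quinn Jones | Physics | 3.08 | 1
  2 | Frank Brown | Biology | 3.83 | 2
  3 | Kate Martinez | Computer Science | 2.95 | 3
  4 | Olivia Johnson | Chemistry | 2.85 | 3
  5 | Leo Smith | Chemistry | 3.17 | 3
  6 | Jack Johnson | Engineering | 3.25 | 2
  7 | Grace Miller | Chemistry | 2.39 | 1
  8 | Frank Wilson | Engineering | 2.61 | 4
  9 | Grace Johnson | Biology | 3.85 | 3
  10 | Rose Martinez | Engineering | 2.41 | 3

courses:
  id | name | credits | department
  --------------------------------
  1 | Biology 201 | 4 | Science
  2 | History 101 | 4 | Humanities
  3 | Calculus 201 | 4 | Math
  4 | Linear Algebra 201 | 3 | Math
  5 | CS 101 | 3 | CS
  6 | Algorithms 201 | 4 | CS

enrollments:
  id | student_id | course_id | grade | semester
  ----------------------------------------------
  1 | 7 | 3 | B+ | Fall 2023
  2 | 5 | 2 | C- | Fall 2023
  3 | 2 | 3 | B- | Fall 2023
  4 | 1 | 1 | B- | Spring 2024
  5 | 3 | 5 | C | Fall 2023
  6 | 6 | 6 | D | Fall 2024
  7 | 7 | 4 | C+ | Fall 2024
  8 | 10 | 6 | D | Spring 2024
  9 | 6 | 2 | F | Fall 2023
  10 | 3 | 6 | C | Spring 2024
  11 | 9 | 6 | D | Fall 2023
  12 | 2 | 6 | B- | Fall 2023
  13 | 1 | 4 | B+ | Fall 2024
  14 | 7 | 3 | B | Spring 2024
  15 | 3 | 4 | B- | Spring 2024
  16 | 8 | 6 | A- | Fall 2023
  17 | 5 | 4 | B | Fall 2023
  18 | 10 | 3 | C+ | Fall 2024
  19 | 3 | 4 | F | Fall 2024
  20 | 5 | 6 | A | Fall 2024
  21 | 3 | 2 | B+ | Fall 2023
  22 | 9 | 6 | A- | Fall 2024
SELECT year, AVG(gpa) AS avg_gpa FROM students GROUP BY year

Execution result:
year | avg_gpa
1 | 2.74
2 | 3.54
3 | 3.05
4 | 2.61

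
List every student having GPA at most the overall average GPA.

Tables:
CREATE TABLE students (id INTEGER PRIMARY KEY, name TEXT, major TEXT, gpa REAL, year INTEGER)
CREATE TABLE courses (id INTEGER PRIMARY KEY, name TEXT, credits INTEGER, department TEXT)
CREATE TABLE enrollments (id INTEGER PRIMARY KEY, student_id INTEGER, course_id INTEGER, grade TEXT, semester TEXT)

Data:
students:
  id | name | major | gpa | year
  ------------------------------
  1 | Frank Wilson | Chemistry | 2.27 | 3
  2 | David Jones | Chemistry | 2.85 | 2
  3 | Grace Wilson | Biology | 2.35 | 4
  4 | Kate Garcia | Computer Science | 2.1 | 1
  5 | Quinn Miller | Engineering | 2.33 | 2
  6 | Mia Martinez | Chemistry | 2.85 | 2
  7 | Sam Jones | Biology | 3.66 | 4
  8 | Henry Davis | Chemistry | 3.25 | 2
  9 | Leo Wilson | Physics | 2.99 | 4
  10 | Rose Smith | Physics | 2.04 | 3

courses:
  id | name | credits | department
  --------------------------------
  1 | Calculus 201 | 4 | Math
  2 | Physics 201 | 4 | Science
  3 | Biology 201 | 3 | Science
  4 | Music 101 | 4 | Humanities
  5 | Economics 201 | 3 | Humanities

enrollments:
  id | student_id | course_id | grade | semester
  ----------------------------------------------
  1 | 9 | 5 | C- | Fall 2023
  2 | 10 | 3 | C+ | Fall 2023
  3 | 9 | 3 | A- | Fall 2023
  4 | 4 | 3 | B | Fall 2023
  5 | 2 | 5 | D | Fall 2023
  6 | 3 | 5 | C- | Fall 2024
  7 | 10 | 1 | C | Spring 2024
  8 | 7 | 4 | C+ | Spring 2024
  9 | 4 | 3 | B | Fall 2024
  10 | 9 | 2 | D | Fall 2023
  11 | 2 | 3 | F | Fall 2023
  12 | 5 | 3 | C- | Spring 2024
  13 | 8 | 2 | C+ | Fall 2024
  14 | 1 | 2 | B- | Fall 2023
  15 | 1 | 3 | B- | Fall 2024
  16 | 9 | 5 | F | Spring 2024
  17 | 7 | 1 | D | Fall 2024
SELECT name, gpa FROM students WHERE gpa <= (SELECT AVG(gpa) FROM students)

Execution result:
name | gpa
Frank Wilson | 2.27
Grace Wilson | 2.35
Kate Garcia | 2.10
Quinn Miller | 2.33
Rose Smith | 2.04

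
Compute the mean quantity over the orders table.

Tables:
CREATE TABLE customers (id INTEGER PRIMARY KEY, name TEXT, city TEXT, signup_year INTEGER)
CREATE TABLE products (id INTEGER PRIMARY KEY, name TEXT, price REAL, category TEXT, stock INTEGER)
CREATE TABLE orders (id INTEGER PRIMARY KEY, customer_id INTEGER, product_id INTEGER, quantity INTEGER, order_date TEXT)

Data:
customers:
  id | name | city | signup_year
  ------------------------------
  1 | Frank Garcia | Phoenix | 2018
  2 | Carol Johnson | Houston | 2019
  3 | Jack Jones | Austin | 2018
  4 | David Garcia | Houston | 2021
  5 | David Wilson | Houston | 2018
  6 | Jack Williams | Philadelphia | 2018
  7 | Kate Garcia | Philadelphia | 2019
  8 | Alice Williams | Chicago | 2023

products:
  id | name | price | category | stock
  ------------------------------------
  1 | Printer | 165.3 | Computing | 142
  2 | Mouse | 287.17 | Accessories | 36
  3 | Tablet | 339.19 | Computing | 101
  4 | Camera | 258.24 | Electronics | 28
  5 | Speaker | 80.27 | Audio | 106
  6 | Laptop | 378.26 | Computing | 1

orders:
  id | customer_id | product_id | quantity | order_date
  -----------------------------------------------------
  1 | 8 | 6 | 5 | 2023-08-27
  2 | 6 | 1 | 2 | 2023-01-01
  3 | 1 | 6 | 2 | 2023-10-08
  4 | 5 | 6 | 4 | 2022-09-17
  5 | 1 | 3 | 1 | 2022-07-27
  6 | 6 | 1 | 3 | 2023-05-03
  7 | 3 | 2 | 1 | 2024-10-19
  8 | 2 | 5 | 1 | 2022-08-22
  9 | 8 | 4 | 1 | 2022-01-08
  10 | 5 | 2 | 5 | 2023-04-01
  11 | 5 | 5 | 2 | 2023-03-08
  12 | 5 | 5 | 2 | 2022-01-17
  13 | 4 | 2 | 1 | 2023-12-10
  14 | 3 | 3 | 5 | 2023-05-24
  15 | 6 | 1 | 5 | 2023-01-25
SELECT AVG(quantity) FROM orders

Execution result:
2.67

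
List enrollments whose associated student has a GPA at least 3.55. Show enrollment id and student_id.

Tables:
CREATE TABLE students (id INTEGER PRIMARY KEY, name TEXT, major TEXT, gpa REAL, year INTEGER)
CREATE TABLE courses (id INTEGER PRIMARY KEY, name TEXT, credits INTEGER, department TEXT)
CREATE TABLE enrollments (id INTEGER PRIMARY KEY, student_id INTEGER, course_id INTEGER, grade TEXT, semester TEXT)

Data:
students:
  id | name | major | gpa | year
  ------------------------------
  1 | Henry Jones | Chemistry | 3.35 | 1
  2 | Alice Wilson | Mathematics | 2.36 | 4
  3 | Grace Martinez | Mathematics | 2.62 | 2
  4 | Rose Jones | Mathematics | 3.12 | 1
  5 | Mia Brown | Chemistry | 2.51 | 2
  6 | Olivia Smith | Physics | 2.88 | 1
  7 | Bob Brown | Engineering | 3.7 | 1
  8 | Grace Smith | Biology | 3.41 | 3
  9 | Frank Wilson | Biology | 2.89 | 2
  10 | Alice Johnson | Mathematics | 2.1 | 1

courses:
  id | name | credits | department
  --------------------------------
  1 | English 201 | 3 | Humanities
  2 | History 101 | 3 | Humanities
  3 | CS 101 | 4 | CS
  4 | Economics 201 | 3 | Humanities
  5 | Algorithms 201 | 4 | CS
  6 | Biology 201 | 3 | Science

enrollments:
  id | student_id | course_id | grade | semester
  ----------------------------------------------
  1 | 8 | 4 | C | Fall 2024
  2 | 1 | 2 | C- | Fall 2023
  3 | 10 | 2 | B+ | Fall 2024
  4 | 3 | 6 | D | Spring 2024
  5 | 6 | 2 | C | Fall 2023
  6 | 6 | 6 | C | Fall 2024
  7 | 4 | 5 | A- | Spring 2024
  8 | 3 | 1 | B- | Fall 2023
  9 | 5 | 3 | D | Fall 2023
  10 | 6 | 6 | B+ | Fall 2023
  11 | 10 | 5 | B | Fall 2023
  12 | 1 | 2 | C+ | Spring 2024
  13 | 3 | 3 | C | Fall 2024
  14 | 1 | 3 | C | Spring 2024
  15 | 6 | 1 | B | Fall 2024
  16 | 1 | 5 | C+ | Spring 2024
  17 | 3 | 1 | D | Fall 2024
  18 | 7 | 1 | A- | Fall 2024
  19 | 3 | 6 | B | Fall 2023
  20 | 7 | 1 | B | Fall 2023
SELECT id, student_id FROM enrollments WHERE student_id IN (SELECT id FROM students WHERE gpa >= 3.55)

Execution result:
id | student_id
18 | 7
20 | 7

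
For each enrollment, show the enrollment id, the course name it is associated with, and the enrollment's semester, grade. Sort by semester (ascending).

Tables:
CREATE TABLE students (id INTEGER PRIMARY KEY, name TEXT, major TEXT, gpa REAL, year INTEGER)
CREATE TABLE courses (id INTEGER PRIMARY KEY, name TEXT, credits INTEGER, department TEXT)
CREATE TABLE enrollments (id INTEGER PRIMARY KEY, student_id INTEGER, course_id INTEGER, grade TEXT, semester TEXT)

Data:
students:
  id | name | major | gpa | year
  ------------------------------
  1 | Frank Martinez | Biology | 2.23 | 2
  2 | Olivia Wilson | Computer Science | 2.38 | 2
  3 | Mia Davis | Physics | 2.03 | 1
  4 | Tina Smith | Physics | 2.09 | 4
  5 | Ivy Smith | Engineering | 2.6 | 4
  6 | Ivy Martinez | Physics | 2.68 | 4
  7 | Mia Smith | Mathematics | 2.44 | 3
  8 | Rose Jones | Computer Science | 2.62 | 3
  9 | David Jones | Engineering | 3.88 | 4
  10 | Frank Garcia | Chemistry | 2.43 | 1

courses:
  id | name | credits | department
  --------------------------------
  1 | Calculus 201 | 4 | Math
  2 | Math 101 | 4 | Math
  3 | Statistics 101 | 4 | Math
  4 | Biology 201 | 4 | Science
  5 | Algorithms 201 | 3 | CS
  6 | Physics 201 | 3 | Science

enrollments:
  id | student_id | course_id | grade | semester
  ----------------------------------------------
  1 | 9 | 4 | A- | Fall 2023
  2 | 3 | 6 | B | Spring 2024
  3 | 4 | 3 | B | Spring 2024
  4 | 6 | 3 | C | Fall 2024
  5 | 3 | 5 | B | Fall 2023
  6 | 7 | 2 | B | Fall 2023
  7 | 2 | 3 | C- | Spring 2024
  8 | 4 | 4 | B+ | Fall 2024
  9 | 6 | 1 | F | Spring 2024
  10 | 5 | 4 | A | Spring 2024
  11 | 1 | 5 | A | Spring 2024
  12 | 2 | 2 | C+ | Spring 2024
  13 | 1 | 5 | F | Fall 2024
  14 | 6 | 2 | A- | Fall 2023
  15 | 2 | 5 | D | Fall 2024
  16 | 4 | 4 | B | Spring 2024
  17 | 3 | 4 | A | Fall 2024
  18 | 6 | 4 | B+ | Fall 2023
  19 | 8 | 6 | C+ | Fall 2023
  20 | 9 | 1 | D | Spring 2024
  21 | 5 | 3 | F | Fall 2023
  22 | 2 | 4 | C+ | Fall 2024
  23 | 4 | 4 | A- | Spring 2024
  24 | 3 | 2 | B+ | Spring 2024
SELECT c.id, p.name AS course, c.semester, c.grade FROM enrollments c JOIN courses p ON c.course_id = p.id ORDER BY c.semester ASC

Execution result:
id | course | semester | grade
1 | Biology 201 | Fall 2023 | A-
5 | Algorithms 201 | Fall 2023 | B
6 | Math 101 | Fall 2023 | B
14 | Math 101 | Fall 2023 | A-
18 | Biology 201 | Fall 2023 | B+
19 | Physics 201 | Fall 2023 | C+
21 | Statistics 101 | Fall 2023 | F
4 | Statistics 101 | Fall 2024 | C
8 | Biology 201 | Fall 2024 | B+
13 | Algorithms 201 | Fall 2024 | F
15 | Algorithms 201 | Fall 2024 | D
17 | Biology 201 | Fall 2024 | A
22 | Biology 201 | Fall 2024 | C+
2 | Physics 201 | Spring 2024 | B
3 | Statistics 101 | Spring 2024 | B
7 | Statistics 101 | Spring 2024 | C-
9 | Calculus 201 | Spring 2024 | F
10 | Biology 201 | Spring 2024 | A
11 | Algorithms 201 | Spring 2024 | A
12 | Math 101 | Spring 2024 | C+
16 | Biology 201 | Spring 2024 | B
20 | Calculus 201 | Spring 2024 | D
23 | Biology 201 | Spring 2024 | A-
24 | Math 101 | Spring 2024 | B+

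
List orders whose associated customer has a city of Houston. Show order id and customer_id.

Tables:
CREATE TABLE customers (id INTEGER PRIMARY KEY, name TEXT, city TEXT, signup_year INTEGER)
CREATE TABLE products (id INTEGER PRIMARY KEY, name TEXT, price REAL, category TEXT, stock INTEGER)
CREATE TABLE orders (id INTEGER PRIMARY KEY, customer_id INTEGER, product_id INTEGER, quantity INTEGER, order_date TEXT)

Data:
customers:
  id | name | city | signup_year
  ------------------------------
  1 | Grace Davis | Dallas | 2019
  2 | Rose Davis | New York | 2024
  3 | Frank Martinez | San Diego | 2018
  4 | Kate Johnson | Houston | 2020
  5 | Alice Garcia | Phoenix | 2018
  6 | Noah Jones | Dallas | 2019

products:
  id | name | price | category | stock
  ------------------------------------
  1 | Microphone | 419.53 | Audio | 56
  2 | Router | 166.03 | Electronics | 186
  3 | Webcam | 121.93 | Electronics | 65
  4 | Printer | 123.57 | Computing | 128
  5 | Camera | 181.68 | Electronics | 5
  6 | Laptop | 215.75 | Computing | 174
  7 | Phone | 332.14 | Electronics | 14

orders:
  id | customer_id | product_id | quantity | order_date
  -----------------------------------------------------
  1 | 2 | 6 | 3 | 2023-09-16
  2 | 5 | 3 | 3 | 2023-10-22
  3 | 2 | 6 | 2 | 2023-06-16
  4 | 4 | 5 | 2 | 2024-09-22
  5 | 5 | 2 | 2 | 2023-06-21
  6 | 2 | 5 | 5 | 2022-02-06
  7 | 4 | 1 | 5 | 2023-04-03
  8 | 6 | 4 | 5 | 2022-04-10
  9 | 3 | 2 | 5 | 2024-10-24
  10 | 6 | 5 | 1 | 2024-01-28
SELECT id, customer_id FROM orders WHERE customer_id IN (SELECT id FROM customers WHERE city = 'Houston')

Execution result:
id | customer_id
4 | 4
7 | 4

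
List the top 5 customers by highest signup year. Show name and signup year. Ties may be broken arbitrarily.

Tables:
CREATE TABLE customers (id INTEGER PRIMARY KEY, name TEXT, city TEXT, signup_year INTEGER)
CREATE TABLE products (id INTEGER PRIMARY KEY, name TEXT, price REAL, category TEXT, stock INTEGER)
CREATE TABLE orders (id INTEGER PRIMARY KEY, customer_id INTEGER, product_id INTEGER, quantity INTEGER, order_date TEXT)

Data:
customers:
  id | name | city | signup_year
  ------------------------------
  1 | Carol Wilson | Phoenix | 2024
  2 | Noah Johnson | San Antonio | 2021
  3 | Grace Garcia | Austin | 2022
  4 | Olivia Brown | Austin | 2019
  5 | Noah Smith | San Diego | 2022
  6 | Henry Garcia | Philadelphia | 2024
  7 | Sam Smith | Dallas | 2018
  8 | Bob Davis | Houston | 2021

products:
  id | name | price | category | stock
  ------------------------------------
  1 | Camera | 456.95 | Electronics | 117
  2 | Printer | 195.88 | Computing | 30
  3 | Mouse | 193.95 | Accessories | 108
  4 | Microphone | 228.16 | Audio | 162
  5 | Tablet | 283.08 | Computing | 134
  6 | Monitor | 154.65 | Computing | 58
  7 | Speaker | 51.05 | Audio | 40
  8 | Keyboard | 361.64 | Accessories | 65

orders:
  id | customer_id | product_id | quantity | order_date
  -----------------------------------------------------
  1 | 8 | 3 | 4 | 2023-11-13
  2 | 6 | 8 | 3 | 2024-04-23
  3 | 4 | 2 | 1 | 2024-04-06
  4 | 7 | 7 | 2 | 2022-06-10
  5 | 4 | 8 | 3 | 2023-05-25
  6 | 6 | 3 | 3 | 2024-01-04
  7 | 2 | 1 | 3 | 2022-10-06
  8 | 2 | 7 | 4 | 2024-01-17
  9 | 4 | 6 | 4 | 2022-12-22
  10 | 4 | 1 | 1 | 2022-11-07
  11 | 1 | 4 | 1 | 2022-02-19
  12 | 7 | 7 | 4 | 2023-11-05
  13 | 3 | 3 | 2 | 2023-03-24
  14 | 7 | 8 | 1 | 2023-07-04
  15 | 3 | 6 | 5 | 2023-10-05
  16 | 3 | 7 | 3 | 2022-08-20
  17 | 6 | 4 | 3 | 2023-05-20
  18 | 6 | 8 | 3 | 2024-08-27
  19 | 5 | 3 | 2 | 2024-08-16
SELECT name, signup_year FROM customers ORDER BY signup_year DESC LIMIT 5

Execution result:
name | signup_year
Carol Wilson | 2024
Henry Garcia | 2024
Grace Garcia | 2022
Noah Smith | 2022
Noah Johnson | 2021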